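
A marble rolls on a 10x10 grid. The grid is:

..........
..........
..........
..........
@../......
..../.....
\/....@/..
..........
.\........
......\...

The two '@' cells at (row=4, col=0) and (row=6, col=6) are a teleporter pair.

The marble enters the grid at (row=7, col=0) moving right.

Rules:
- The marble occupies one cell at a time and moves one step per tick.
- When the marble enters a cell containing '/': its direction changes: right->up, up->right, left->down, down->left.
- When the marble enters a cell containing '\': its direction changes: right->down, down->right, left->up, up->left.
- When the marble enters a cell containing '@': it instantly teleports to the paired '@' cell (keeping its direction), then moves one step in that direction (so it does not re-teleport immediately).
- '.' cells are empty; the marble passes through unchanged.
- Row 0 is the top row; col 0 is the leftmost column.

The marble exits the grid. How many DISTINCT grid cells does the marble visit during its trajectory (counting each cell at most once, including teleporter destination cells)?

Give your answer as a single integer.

Step 1: enter (7,0), '.' pass, move right to (7,1)
Step 2: enter (7,1), '.' pass, move right to (7,2)
Step 3: enter (7,2), '.' pass, move right to (7,3)
Step 4: enter (7,3), '.' pass, move right to (7,4)
Step 5: enter (7,4), '.' pass, move right to (7,5)
Step 6: enter (7,5), '.' pass, move right to (7,6)
Step 7: enter (7,6), '.' pass, move right to (7,7)
Step 8: enter (7,7), '.' pass, move right to (7,8)
Step 9: enter (7,8), '.' pass, move right to (7,9)
Step 10: enter (7,9), '.' pass, move right to (7,10)
Step 11: at (7,10) — EXIT via right edge, pos 7
Distinct cells visited: 10 (path length 10)

Answer: 10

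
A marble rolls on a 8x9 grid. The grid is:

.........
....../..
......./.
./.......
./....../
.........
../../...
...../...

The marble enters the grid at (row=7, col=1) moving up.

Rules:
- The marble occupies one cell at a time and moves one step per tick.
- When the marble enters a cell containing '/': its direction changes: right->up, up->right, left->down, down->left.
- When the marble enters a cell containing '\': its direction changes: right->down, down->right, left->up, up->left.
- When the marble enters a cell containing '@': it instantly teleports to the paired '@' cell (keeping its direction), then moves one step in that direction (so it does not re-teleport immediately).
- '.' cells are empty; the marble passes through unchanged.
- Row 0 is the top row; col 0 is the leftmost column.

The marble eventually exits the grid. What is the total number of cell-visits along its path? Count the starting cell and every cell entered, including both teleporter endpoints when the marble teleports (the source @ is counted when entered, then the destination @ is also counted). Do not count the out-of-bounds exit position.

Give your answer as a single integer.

Step 1: enter (7,1), '.' pass, move up to (6,1)
Step 2: enter (6,1), '.' pass, move up to (5,1)
Step 3: enter (5,1), '.' pass, move up to (4,1)
Step 4: enter (4,1), '/' deflects up->right, move right to (4,2)
Step 5: enter (4,2), '.' pass, move right to (4,3)
Step 6: enter (4,3), '.' pass, move right to (4,4)
Step 7: enter (4,4), '.' pass, move right to (4,5)
Step 8: enter (4,5), '.' pass, move right to (4,6)
Step 9: enter (4,6), '.' pass, move right to (4,7)
Step 10: enter (4,7), '.' pass, move right to (4,8)
Step 11: enter (4,8), '/' deflects right->up, move up to (3,8)
Step 12: enter (3,8), '.' pass, move up to (2,8)
Step 13: enter (2,8), '.' pass, move up to (1,8)
Step 14: enter (1,8), '.' pass, move up to (0,8)
Step 15: enter (0,8), '.' pass, move up to (-1,8)
Step 16: at (-1,8) — EXIT via top edge, pos 8
Path length (cell visits): 15

Answer: 15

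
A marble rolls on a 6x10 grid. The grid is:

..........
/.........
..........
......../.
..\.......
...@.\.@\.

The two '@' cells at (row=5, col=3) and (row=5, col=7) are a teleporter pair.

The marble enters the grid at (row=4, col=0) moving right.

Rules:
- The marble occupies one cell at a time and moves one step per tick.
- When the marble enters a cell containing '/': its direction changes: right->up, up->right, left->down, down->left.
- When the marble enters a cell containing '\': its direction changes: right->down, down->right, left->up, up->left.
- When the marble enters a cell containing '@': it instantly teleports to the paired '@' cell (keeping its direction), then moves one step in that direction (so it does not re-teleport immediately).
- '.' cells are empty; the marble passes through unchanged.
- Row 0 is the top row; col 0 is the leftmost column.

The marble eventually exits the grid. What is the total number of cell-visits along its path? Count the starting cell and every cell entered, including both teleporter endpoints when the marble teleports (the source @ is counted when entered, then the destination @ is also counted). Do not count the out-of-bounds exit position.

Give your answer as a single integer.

Answer: 4

Derivation:
Step 1: enter (4,0), '.' pass, move right to (4,1)
Step 2: enter (4,1), '.' pass, move right to (4,2)
Step 3: enter (4,2), '\' deflects right->down, move down to (5,2)
Step 4: enter (5,2), '.' pass, move down to (6,2)
Step 5: at (6,2) — EXIT via bottom edge, pos 2
Path length (cell visits): 4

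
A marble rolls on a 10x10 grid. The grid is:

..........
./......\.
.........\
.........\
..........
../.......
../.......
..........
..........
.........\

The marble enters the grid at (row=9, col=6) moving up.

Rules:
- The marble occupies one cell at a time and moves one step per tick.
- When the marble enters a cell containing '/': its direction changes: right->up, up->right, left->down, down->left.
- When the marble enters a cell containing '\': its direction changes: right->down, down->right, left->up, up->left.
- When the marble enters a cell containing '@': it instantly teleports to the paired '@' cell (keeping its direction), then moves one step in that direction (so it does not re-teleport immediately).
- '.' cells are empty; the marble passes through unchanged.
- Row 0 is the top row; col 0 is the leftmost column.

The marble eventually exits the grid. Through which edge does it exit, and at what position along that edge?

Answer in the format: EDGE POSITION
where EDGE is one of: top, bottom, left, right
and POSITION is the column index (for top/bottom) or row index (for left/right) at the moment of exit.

Answer: top 6

Derivation:
Step 1: enter (9,6), '.' pass, move up to (8,6)
Step 2: enter (8,6), '.' pass, move up to (7,6)
Step 3: enter (7,6), '.' pass, move up to (6,6)
Step 4: enter (6,6), '.' pass, move up to (5,6)
Step 5: enter (5,6), '.' pass, move up to (4,6)
Step 6: enter (4,6), '.' pass, move up to (3,6)
Step 7: enter (3,6), '.' pass, move up to (2,6)
Step 8: enter (2,6), '.' pass, move up to (1,6)
Step 9: enter (1,6), '.' pass, move up to (0,6)
Step 10: enter (0,6), '.' pass, move up to (-1,6)
Step 11: at (-1,6) — EXIT via top edge, pos 6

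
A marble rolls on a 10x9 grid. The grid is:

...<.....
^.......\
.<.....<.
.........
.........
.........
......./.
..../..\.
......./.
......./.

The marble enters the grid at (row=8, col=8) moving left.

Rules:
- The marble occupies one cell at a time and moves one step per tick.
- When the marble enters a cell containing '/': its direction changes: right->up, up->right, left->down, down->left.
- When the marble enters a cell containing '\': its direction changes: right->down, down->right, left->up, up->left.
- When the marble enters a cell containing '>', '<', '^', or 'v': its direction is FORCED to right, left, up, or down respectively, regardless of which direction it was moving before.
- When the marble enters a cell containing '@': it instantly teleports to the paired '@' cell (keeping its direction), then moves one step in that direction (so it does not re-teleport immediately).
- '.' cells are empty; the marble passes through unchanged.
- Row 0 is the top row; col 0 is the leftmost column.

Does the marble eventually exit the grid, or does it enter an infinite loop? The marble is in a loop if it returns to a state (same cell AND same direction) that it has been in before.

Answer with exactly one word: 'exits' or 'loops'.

Step 1: enter (8,8), '.' pass, move left to (8,7)
Step 2: enter (8,7), '/' deflects left->down, move down to (9,7)
Step 3: enter (9,7), '/' deflects down->left, move left to (9,6)
Step 4: enter (9,6), '.' pass, move left to (9,5)
Step 5: enter (9,5), '.' pass, move left to (9,4)
Step 6: enter (9,4), '.' pass, move left to (9,3)
Step 7: enter (9,3), '.' pass, move left to (9,2)
Step 8: enter (9,2), '.' pass, move left to (9,1)
Step 9: enter (9,1), '.' pass, move left to (9,0)
Step 10: enter (9,0), '.' pass, move left to (9,-1)
Step 11: at (9,-1) — EXIT via left edge, pos 9

Answer: exits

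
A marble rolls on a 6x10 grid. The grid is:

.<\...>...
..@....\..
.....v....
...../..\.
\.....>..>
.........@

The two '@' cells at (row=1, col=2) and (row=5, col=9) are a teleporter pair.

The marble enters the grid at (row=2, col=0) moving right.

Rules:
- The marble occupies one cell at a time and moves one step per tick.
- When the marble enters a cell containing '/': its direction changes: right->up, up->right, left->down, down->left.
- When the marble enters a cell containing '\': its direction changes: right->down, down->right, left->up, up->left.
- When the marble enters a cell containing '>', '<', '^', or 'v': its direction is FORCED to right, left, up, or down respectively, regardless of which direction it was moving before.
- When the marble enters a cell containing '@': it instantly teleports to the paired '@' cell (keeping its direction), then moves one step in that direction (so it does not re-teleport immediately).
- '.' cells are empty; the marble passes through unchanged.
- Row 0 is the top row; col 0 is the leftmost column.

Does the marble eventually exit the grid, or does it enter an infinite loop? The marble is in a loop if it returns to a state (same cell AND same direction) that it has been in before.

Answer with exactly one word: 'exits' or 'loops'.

Answer: exits

Derivation:
Step 1: enter (2,0), '.' pass, move right to (2,1)
Step 2: enter (2,1), '.' pass, move right to (2,2)
Step 3: enter (2,2), '.' pass, move right to (2,3)
Step 4: enter (2,3), '.' pass, move right to (2,4)
Step 5: enter (2,4), '.' pass, move right to (2,5)
Step 6: enter (2,5), 'v' forces right->down, move down to (3,5)
Step 7: enter (3,5), '/' deflects down->left, move left to (3,4)
Step 8: enter (3,4), '.' pass, move left to (3,3)
Step 9: enter (3,3), '.' pass, move left to (3,2)
Step 10: enter (3,2), '.' pass, move left to (3,1)
Step 11: enter (3,1), '.' pass, move left to (3,0)
Step 12: enter (3,0), '.' pass, move left to (3,-1)
Step 13: at (3,-1) — EXIT via left edge, pos 3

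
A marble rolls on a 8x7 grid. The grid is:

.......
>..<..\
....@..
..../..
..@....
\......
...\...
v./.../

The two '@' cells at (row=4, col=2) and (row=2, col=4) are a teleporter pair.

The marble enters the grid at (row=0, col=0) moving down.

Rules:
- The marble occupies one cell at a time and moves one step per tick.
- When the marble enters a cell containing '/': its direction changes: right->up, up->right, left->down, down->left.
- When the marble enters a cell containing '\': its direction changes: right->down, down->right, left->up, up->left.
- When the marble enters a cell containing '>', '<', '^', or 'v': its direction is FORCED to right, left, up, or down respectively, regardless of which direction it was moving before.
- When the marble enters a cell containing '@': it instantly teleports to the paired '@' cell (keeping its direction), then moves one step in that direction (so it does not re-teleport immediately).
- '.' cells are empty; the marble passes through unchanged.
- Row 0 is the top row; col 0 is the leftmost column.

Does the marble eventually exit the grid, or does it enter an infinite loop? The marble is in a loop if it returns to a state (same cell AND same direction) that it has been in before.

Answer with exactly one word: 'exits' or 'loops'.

Step 1: enter (0,0), '.' pass, move down to (1,0)
Step 2: enter (1,0), '>' forces down->right, move right to (1,1)
Step 3: enter (1,1), '.' pass, move right to (1,2)
Step 4: enter (1,2), '.' pass, move right to (1,3)
Step 5: enter (1,3), '<' forces right->left, move left to (1,2)
Step 6: enter (1,2), '.' pass, move left to (1,1)
Step 7: enter (1,1), '.' pass, move left to (1,0)
Step 8: enter (1,0), '>' forces left->right, move right to (1,1)
Step 9: at (1,1) dir=right — LOOP DETECTED (seen before)

Answer: loops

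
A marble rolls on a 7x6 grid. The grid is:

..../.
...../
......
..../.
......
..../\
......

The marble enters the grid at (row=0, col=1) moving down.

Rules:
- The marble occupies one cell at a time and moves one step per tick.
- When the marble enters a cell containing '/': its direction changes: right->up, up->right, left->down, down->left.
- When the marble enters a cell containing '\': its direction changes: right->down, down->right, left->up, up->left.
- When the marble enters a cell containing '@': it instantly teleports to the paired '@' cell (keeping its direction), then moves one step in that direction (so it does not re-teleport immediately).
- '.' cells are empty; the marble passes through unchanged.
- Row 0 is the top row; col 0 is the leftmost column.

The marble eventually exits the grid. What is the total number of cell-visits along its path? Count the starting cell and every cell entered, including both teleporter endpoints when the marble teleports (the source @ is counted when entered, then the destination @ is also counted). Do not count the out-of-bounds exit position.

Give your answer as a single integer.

Answer: 7

Derivation:
Step 1: enter (0,1), '.' pass, move down to (1,1)
Step 2: enter (1,1), '.' pass, move down to (2,1)
Step 3: enter (2,1), '.' pass, move down to (3,1)
Step 4: enter (3,1), '.' pass, move down to (4,1)
Step 5: enter (4,1), '.' pass, move down to (5,1)
Step 6: enter (5,1), '.' pass, move down to (6,1)
Step 7: enter (6,1), '.' pass, move down to (7,1)
Step 8: at (7,1) — EXIT via bottom edge, pos 1
Path length (cell visits): 7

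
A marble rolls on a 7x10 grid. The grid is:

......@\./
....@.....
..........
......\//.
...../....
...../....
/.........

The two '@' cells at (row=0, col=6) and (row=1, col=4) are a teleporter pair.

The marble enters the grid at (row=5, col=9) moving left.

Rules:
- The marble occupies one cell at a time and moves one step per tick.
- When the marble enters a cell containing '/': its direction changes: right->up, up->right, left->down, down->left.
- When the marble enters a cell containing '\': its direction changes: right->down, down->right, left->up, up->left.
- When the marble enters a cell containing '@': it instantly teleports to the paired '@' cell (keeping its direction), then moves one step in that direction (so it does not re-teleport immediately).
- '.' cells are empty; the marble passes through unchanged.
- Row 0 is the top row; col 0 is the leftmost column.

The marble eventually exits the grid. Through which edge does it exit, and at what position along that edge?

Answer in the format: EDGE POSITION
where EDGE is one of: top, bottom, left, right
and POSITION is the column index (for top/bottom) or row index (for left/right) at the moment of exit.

Answer: bottom 5

Derivation:
Step 1: enter (5,9), '.' pass, move left to (5,8)
Step 2: enter (5,8), '.' pass, move left to (5,7)
Step 3: enter (5,7), '.' pass, move left to (5,6)
Step 4: enter (5,6), '.' pass, move left to (5,5)
Step 5: enter (5,5), '/' deflects left->down, move down to (6,5)
Step 6: enter (6,5), '.' pass, move down to (7,5)
Step 7: at (7,5) — EXIT via bottom edge, pos 5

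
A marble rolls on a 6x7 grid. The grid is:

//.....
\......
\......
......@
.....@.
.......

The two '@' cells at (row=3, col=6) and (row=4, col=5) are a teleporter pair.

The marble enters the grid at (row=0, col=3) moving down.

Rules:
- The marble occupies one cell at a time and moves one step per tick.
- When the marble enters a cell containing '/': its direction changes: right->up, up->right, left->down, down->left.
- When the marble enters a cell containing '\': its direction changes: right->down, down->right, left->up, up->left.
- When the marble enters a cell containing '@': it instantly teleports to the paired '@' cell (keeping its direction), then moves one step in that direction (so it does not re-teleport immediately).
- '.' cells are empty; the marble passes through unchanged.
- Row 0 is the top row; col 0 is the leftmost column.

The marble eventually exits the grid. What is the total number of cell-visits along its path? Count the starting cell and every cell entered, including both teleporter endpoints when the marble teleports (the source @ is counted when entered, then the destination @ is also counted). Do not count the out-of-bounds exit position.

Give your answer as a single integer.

Step 1: enter (0,3), '.' pass, move down to (1,3)
Step 2: enter (1,3), '.' pass, move down to (2,3)
Step 3: enter (2,3), '.' pass, move down to (3,3)
Step 4: enter (3,3), '.' pass, move down to (4,3)
Step 5: enter (4,3), '.' pass, move down to (5,3)
Step 6: enter (5,3), '.' pass, move down to (6,3)
Step 7: at (6,3) — EXIT via bottom edge, pos 3
Path length (cell visits): 6

Answer: 6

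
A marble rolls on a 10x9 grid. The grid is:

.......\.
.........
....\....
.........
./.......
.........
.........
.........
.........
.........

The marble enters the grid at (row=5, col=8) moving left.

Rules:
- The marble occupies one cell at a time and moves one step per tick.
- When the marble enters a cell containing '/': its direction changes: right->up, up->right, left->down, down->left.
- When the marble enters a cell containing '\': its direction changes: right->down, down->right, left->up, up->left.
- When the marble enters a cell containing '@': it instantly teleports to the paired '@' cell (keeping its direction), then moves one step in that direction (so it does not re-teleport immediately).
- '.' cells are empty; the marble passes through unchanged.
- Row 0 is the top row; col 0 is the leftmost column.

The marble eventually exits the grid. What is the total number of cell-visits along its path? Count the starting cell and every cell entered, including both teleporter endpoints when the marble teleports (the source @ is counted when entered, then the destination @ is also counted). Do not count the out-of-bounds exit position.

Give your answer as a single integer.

Step 1: enter (5,8), '.' pass, move left to (5,7)
Step 2: enter (5,7), '.' pass, move left to (5,6)
Step 3: enter (5,6), '.' pass, move left to (5,5)
Step 4: enter (5,5), '.' pass, move left to (5,4)
Step 5: enter (5,4), '.' pass, move left to (5,3)
Step 6: enter (5,3), '.' pass, move left to (5,2)
Step 7: enter (5,2), '.' pass, move left to (5,1)
Step 8: enter (5,1), '.' pass, move left to (5,0)
Step 9: enter (5,0), '.' pass, move left to (5,-1)
Step 10: at (5,-1) — EXIT via left edge, pos 5
Path length (cell visits): 9

Answer: 9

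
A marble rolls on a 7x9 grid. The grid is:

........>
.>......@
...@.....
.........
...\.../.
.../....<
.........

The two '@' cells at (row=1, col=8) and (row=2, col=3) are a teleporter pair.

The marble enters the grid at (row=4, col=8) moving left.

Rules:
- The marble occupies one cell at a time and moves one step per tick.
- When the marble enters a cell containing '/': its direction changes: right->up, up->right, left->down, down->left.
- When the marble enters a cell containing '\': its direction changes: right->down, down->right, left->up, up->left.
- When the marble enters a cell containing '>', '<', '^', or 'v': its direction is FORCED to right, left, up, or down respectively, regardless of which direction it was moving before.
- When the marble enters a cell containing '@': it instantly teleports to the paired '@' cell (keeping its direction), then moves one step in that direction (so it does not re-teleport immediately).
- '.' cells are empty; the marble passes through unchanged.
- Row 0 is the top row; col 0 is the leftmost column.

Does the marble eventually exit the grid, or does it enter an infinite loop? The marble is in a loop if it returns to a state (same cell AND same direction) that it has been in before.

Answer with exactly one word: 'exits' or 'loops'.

Step 1: enter (4,8), '.' pass, move left to (4,7)
Step 2: enter (4,7), '/' deflects left->down, move down to (5,7)
Step 3: enter (5,7), '.' pass, move down to (6,7)
Step 4: enter (6,7), '.' pass, move down to (7,7)
Step 5: at (7,7) — EXIT via bottom edge, pos 7

Answer: exits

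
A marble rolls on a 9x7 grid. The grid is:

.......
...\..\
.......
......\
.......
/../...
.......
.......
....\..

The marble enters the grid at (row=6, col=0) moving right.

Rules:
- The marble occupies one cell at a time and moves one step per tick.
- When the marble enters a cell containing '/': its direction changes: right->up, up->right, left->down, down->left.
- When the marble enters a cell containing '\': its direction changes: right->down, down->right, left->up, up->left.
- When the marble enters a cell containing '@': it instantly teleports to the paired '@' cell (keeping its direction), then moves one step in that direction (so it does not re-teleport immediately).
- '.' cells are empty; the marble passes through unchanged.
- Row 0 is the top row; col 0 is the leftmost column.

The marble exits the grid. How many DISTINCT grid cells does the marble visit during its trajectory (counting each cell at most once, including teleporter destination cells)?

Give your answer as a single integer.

Step 1: enter (6,0), '.' pass, move right to (6,1)
Step 2: enter (6,1), '.' pass, move right to (6,2)
Step 3: enter (6,2), '.' pass, move right to (6,3)
Step 4: enter (6,3), '.' pass, move right to (6,4)
Step 5: enter (6,4), '.' pass, move right to (6,5)
Step 6: enter (6,5), '.' pass, move right to (6,6)
Step 7: enter (6,6), '.' pass, move right to (6,7)
Step 8: at (6,7) — EXIT via right edge, pos 6
Distinct cells visited: 7 (path length 7)

Answer: 7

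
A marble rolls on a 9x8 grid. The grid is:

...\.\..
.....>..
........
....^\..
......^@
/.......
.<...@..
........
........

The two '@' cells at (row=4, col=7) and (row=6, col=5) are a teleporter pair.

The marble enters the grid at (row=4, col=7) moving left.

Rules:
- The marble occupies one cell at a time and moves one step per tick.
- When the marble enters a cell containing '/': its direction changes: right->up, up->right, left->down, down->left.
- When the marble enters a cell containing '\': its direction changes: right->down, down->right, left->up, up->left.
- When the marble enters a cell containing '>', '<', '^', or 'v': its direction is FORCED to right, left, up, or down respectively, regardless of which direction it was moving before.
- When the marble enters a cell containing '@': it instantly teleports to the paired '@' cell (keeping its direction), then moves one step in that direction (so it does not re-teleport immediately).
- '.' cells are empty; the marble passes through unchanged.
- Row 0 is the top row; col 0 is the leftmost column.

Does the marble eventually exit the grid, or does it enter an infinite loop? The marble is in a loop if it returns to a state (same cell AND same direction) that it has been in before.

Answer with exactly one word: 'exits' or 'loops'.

Step 1: enter (4,7), '@' teleport (4,7)->(6,5), also enter (6,5), move left to (6,4)
Step 2: enter (6,4), '.' pass, move left to (6,3)
Step 3: enter (6,3), '.' pass, move left to (6,2)
Step 4: enter (6,2), '.' pass, move left to (6,1)
Step 5: enter (6,1), '<' forces left->left, move left to (6,0)
Step 6: enter (6,0), '.' pass, move left to (6,-1)
Step 7: at (6,-1) — EXIT via left edge, pos 6

Answer: exits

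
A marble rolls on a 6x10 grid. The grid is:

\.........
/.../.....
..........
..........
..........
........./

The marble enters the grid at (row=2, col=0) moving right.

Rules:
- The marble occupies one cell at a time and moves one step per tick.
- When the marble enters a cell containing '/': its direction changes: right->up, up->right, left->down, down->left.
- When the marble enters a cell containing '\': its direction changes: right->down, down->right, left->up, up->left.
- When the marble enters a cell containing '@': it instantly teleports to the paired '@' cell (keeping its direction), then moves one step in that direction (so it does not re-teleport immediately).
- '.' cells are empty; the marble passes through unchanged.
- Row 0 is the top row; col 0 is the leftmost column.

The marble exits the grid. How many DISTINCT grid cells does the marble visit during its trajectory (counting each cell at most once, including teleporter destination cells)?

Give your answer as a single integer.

Answer: 10

Derivation:
Step 1: enter (2,0), '.' pass, move right to (2,1)
Step 2: enter (2,1), '.' pass, move right to (2,2)
Step 3: enter (2,2), '.' pass, move right to (2,3)
Step 4: enter (2,3), '.' pass, move right to (2,4)
Step 5: enter (2,4), '.' pass, move right to (2,5)
Step 6: enter (2,5), '.' pass, move right to (2,6)
Step 7: enter (2,6), '.' pass, move right to (2,7)
Step 8: enter (2,7), '.' pass, move right to (2,8)
Step 9: enter (2,8), '.' pass, move right to (2,9)
Step 10: enter (2,9), '.' pass, move right to (2,10)
Step 11: at (2,10) — EXIT via right edge, pos 2
Distinct cells visited: 10 (path length 10)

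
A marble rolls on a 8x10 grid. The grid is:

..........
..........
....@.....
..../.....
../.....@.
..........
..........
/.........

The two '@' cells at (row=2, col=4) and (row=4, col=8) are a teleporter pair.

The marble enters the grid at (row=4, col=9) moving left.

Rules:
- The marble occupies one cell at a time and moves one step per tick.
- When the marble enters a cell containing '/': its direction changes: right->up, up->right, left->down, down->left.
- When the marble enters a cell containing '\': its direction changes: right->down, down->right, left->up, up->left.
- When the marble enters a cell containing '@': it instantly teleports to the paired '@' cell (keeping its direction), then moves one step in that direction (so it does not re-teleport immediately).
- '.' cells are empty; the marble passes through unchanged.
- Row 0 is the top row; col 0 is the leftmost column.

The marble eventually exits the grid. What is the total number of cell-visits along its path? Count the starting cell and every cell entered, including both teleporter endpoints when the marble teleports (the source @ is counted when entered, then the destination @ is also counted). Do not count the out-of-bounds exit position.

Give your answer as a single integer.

Answer: 7

Derivation:
Step 1: enter (4,9), '.' pass, move left to (4,8)
Step 2: enter (4,8), '@' teleport (4,8)->(2,4), also enter (2,4), move left to (2,3)
Step 3: enter (2,3), '.' pass, move left to (2,2)
Step 4: enter (2,2), '.' pass, move left to (2,1)
Step 5: enter (2,1), '.' pass, move left to (2,0)
Step 6: enter (2,0), '.' pass, move left to (2,-1)
Step 7: at (2,-1) — EXIT via left edge, pos 2
Path length (cell visits): 7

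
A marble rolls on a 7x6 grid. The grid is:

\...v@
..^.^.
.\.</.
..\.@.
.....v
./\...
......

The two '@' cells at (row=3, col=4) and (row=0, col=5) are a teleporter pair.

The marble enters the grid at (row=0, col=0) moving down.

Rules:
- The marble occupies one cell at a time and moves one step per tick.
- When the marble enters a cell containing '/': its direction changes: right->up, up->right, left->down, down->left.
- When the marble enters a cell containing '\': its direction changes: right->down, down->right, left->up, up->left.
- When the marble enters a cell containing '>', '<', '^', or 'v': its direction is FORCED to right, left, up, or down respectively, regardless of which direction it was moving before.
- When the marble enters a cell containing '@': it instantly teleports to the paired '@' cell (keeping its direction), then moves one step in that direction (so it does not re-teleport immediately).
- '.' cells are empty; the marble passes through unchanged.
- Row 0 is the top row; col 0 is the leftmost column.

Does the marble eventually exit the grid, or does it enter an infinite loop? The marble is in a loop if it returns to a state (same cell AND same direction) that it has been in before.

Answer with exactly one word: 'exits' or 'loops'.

Step 1: enter (0,0), '\' deflects down->right, move right to (0,1)
Step 2: enter (0,1), '.' pass, move right to (0,2)
Step 3: enter (0,2), '.' pass, move right to (0,3)
Step 4: enter (0,3), '.' pass, move right to (0,4)
Step 5: enter (0,4), 'v' forces right->down, move down to (1,4)
Step 6: enter (1,4), '^' forces down->up, move up to (0,4)
Step 7: enter (0,4), 'v' forces up->down, move down to (1,4)
Step 8: at (1,4) dir=down — LOOP DETECTED (seen before)

Answer: loops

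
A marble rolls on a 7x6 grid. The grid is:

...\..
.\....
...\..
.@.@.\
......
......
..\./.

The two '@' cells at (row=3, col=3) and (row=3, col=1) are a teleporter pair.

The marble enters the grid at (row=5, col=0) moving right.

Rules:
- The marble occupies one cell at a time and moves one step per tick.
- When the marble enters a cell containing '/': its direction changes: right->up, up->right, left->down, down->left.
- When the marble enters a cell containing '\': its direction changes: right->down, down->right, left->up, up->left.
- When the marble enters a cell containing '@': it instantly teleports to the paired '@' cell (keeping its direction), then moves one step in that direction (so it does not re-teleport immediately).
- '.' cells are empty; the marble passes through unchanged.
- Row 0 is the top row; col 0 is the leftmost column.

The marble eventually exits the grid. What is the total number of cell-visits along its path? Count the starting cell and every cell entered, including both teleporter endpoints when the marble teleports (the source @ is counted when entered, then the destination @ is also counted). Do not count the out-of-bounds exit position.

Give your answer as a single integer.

Step 1: enter (5,0), '.' pass, move right to (5,1)
Step 2: enter (5,1), '.' pass, move right to (5,2)
Step 3: enter (5,2), '.' pass, move right to (5,3)
Step 4: enter (5,3), '.' pass, move right to (5,4)
Step 5: enter (5,4), '.' pass, move right to (5,5)
Step 6: enter (5,5), '.' pass, move right to (5,6)
Step 7: at (5,6) — EXIT via right edge, pos 5
Path length (cell visits): 6

Answer: 6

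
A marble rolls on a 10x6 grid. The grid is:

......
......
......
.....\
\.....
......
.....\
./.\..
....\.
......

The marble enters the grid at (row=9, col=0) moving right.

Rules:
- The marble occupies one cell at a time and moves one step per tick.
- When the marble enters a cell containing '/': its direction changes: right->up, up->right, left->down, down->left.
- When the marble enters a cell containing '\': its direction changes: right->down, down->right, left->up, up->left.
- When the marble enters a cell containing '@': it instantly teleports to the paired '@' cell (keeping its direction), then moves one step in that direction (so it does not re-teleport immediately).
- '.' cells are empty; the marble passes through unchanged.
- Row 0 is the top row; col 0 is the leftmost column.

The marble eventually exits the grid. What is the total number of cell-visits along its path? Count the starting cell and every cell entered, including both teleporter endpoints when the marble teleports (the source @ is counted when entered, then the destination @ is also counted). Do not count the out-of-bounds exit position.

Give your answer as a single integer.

Step 1: enter (9,0), '.' pass, move right to (9,1)
Step 2: enter (9,1), '.' pass, move right to (9,2)
Step 3: enter (9,2), '.' pass, move right to (9,3)
Step 4: enter (9,3), '.' pass, move right to (9,4)
Step 5: enter (9,4), '.' pass, move right to (9,5)
Step 6: enter (9,5), '.' pass, move right to (9,6)
Step 7: at (9,6) — EXIT via right edge, pos 9
Path length (cell visits): 6

Answer: 6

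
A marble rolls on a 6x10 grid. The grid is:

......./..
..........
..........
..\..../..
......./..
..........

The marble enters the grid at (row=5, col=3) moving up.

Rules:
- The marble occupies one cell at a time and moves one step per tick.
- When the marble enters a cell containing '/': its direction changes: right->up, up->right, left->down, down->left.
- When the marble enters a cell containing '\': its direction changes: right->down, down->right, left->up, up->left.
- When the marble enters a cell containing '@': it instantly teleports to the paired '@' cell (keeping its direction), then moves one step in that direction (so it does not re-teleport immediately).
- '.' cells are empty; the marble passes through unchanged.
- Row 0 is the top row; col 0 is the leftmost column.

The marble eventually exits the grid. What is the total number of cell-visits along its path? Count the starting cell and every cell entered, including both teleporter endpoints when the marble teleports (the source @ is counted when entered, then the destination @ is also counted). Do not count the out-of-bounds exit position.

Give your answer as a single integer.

Step 1: enter (5,3), '.' pass, move up to (4,3)
Step 2: enter (4,3), '.' pass, move up to (3,3)
Step 3: enter (3,3), '.' pass, move up to (2,3)
Step 4: enter (2,3), '.' pass, move up to (1,3)
Step 5: enter (1,3), '.' pass, move up to (0,3)
Step 6: enter (0,3), '.' pass, move up to (-1,3)
Step 7: at (-1,3) — EXIT via top edge, pos 3
Path length (cell visits): 6

Answer: 6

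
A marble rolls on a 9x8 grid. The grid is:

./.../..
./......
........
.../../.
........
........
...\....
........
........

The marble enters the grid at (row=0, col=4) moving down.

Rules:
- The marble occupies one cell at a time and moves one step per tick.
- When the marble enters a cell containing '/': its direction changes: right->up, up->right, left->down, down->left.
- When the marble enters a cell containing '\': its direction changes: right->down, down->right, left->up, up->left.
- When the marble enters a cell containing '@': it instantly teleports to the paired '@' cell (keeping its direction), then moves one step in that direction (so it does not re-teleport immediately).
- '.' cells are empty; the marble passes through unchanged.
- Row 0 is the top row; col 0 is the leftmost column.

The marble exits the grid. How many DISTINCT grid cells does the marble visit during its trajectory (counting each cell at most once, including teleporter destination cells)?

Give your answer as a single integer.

Answer: 9

Derivation:
Step 1: enter (0,4), '.' pass, move down to (1,4)
Step 2: enter (1,4), '.' pass, move down to (2,4)
Step 3: enter (2,4), '.' pass, move down to (3,4)
Step 4: enter (3,4), '.' pass, move down to (4,4)
Step 5: enter (4,4), '.' pass, move down to (5,4)
Step 6: enter (5,4), '.' pass, move down to (6,4)
Step 7: enter (6,4), '.' pass, move down to (7,4)
Step 8: enter (7,4), '.' pass, move down to (8,4)
Step 9: enter (8,4), '.' pass, move down to (9,4)
Step 10: at (9,4) — EXIT via bottom edge, pos 4
Distinct cells visited: 9 (path length 9)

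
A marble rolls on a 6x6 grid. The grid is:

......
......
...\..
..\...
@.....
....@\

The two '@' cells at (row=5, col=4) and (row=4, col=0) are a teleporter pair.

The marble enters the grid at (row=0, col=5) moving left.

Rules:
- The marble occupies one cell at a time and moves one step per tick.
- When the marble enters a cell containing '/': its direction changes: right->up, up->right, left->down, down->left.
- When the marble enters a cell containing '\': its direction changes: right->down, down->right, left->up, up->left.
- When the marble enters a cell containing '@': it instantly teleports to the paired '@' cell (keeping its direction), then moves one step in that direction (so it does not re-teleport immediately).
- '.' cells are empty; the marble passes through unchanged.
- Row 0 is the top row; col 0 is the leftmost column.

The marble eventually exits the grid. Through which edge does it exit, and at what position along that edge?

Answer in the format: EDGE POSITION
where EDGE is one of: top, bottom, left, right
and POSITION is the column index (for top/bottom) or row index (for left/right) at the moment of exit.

Step 1: enter (0,5), '.' pass, move left to (0,4)
Step 2: enter (0,4), '.' pass, move left to (0,3)
Step 3: enter (0,3), '.' pass, move left to (0,2)
Step 4: enter (0,2), '.' pass, move left to (0,1)
Step 5: enter (0,1), '.' pass, move left to (0,0)
Step 6: enter (0,0), '.' pass, move left to (0,-1)
Step 7: at (0,-1) — EXIT via left edge, pos 0

Answer: left 0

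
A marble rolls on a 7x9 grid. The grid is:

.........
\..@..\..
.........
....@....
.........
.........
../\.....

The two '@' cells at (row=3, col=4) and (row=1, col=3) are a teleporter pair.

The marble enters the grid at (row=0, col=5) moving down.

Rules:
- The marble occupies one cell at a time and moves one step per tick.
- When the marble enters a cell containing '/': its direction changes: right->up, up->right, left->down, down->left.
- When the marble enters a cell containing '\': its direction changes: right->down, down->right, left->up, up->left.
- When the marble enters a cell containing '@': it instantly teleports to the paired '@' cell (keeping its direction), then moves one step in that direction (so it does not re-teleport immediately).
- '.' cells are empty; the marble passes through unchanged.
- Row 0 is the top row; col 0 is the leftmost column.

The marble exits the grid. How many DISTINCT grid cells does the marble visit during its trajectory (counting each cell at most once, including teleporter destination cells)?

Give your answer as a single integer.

Step 1: enter (0,5), '.' pass, move down to (1,5)
Step 2: enter (1,5), '.' pass, move down to (2,5)
Step 3: enter (2,5), '.' pass, move down to (3,5)
Step 4: enter (3,5), '.' pass, move down to (4,5)
Step 5: enter (4,5), '.' pass, move down to (5,5)
Step 6: enter (5,5), '.' pass, move down to (6,5)
Step 7: enter (6,5), '.' pass, move down to (7,5)
Step 8: at (7,5) — EXIT via bottom edge, pos 5
Distinct cells visited: 7 (path length 7)

Answer: 7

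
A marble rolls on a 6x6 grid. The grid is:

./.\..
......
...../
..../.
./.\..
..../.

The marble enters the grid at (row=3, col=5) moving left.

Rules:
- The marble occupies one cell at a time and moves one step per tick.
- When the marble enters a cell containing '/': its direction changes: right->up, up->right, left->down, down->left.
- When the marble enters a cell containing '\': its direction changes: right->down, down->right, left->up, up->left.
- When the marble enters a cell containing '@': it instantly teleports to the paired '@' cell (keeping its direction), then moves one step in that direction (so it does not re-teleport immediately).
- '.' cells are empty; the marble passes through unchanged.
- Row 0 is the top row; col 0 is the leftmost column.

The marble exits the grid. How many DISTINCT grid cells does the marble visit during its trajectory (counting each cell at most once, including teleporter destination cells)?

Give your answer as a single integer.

Answer: 8

Derivation:
Step 1: enter (3,5), '.' pass, move left to (3,4)
Step 2: enter (3,4), '/' deflects left->down, move down to (4,4)
Step 3: enter (4,4), '.' pass, move down to (5,4)
Step 4: enter (5,4), '/' deflects down->left, move left to (5,3)
Step 5: enter (5,3), '.' pass, move left to (5,2)
Step 6: enter (5,2), '.' pass, move left to (5,1)
Step 7: enter (5,1), '.' pass, move left to (5,0)
Step 8: enter (5,0), '.' pass, move left to (5,-1)
Step 9: at (5,-1) — EXIT via left edge, pos 5
Distinct cells visited: 8 (path length 8)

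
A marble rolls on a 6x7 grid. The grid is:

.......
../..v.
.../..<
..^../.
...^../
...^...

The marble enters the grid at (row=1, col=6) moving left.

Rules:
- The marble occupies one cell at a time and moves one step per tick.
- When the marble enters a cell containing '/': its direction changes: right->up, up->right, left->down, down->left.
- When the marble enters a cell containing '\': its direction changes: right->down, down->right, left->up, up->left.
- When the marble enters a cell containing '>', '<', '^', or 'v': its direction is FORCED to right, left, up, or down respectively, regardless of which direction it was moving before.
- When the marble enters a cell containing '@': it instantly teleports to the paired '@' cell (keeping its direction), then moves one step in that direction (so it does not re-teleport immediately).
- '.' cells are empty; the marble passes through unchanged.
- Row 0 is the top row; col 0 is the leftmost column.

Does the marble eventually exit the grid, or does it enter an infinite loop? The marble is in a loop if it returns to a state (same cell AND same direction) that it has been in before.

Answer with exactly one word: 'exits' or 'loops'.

Answer: loops

Derivation:
Step 1: enter (1,6), '.' pass, move left to (1,5)
Step 2: enter (1,5), 'v' forces left->down, move down to (2,5)
Step 3: enter (2,5), '.' pass, move down to (3,5)
Step 4: enter (3,5), '/' deflects down->left, move left to (3,4)
Step 5: enter (3,4), '.' pass, move left to (3,3)
Step 6: enter (3,3), '.' pass, move left to (3,2)
Step 7: enter (3,2), '^' forces left->up, move up to (2,2)
Step 8: enter (2,2), '.' pass, move up to (1,2)
Step 9: enter (1,2), '/' deflects up->right, move right to (1,3)
Step 10: enter (1,3), '.' pass, move right to (1,4)
Step 11: enter (1,4), '.' pass, move right to (1,5)
Step 12: enter (1,5), 'v' forces right->down, move down to (2,5)
Step 13: at (2,5) dir=down — LOOP DETECTED (seen before)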